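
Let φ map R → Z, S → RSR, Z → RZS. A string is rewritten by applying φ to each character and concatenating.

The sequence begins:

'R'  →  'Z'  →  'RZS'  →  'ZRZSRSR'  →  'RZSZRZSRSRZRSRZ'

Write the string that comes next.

Applying the rule to each of the 15 symbols of RZSZRZSRSRZRSRZ gives the pieces Z RZS RSR RZS Z RZS RSR Z RSR Z RZS Z RSR Z RZS, which concatenate to the answer.

ZRZSRSRRZSZRZSRSRZRSRZRZSZRSRZRZS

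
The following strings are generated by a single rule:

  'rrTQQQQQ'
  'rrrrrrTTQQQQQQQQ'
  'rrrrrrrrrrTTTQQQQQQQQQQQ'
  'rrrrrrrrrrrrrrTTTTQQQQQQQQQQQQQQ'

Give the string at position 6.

Term n consists of 4n-2 r's, followed by n T's, followed by 3n+2 Q's (n = 1, 2, …).
For term 6, n = 6, so the run lengths are 22, 6, 20.

rrrrrrrrrrrrrrrrrrrrrrTTTTTTQQQQQQQQQQQQQQQQQQQQ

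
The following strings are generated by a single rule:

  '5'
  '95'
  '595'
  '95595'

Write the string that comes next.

From term 3 onward, concatenate the second-to-last term with the last: 5·95 = 595, 95·595 = 95595, …
So term 5 is 595·95595.

59595595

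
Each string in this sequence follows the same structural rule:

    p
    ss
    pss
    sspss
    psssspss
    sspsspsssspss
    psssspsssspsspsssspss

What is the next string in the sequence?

From term 3 onward, concatenate the second-to-last term with the last: p·ss = pss, ss·pss = sspss, …
Continuing: sspsspsssspss · psssspsssspsspsssspss gives term 8.

sspsspsssspsspsssspsssspsspsssspss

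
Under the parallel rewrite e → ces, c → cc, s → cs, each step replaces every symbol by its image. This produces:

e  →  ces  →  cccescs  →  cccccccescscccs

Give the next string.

Applying the rule to each of the 15 symbols of cccccccescscccs gives the pieces cc cc cc cc cc cc cc ces cs cc cs cc cc cc cs, which concatenate to the answer.

cccccccccccccccescscccscccccccs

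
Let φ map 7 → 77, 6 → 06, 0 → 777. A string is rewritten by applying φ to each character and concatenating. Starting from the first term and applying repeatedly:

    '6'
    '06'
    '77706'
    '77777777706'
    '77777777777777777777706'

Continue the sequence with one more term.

Rewriting the 23 symbols of 77777777777777777777706 one by one yields 77 77 77 77 77 77 77 77 77 77 77 77 77 77 77 77 77 77 77 77 77 777 06; concatenated:

77777777777777777777777777777777777777777777706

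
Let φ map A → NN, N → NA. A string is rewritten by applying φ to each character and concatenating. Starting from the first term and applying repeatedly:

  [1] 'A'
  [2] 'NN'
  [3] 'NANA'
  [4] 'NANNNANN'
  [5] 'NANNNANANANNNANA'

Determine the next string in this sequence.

NANNNANANANNNANNNANNNANANANNNANN

Replace each of the 16 characters of NANNNANANANNNANA in place — NA NN NA NA NA NN NA NN NA NN NA NA NA NN NA NN — and concatenate.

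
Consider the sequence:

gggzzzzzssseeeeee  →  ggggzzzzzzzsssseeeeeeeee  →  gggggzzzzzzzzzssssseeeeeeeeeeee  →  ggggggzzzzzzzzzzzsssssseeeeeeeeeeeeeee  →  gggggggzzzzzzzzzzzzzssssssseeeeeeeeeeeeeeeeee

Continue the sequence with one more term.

Reading off run lengths: g runs 3, 4, 5, 6, 7; z runs 5, 7, 9, 11, 13; s runs 3, 4, 5, 6, 7; e runs 6, 9, 12, 15, 18 — each is linear in n, where the shown terms are n = 2, 3, 4, 5, 6.
At n = 7 the blocks have lengths 8, 15, 8, 21.

ggggggggzzzzzzzzzzzzzzzsssssssseeeeeeeeeeeeeeeeeeeee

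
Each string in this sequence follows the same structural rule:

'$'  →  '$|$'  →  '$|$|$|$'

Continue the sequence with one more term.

s(k+1) = s(k)·|·s(k) — each term doubles the last with '|' between the halves.
So the next term is two copies of $|$|$|$ with '|' between the halves.

$|$|$|$|$|$|$|$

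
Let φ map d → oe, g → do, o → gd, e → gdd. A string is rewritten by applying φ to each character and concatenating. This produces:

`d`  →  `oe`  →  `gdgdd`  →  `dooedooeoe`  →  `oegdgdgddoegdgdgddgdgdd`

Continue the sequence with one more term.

gdgdddooedooedooeoegdgdddooedooedooeoedooedooeoe

Replace each of the 23 characters of oegdgdgddoegdgdgddgdgdd in place — gd gdd do oe do oe do oe oe gd gdd do oe do oe do oe oe do oe do oe oe — and concatenate.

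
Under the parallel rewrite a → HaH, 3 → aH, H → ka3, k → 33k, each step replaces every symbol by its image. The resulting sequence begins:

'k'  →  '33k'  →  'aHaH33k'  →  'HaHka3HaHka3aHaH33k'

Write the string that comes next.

φ(HaHka3HaHka3aHaH33k) expands symbol-by-symbol to ka3 HaH ka3 33k HaH aH ka3 HaH ka3 33k HaH aH HaH ka3 HaH ka3 aH aH 33k; joining the 19 pieces gives the next term.

ka3HaHka333kHaHaHka3HaHka333kHaHaHHaHka3HaHka3aHaH33k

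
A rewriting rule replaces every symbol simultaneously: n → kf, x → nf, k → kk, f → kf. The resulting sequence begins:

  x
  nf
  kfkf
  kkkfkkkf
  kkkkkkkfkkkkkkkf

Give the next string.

φ(kkkkkkkfkkkkkkkf) expands symbol-by-symbol to kk kk kk kk kk kk kk kf kk kk kk kk kk kk kk kf; joining the 16 pieces gives the next term.

kkkkkkkkkkkkkkkfkkkkkkkkkkkkkkkf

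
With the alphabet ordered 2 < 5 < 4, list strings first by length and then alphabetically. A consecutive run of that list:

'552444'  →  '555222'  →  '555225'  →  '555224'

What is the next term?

555252

Treat 555224 as a base-3 numeral over the given alphabet and add one, carrying through any trailing 4's.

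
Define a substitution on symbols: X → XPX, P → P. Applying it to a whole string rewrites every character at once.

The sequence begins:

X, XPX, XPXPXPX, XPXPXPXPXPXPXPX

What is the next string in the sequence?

XPXPXPXPXPXPXPXPXPXPXPXPXPXPXPX

φ(XPXPXPXPXPXPXPX) expands symbol-by-symbol to XPX P XPX P XPX P XPX P XPX P XPX P XPX P XPX; joining the 15 pieces gives the next term.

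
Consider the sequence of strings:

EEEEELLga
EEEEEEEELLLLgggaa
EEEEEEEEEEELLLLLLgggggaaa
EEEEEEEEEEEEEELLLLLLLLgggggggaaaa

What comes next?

Each string has the form E^{3n+2} L^{2n} g^{2n-1} a^{n} (n = 1, 2, …).
Setting n = 5 gives 17, 10, 9, 5 characters in each block.

EEEEEEEEEEEEEEEEELLLLLLLLLLgggggggggaaaaa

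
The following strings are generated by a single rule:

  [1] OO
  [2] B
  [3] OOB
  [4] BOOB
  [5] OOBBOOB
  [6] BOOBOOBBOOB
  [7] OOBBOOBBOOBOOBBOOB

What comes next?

From term 3 onward, concatenate the second-to-last term with the last: OO·B = OOB, B·OOB = BOOB, …
Continuing: BOOBOOBBOOB · OOBBOOBBOOBOOBBOOB gives term 8.

BOOBOOBBOOBOOBBOOBBOOBOOBBOOB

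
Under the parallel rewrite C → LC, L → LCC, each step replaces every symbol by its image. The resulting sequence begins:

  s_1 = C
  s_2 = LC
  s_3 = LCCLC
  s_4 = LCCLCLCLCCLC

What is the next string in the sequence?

LCCLCLCLCCLCLCCLCLCCLCLCLCCLC

Apply φ to LCCLCLCLCCLC symbol by symbol: L→LCC, C→LC, C→LC, L→LCC, C→LC, L→LCC, C→LC, L→LCC, C→LC, C→LC, L→LCC, C→LC; joined: LCC LC LC LCC LC LCC LC LCC LC LC LCC LC.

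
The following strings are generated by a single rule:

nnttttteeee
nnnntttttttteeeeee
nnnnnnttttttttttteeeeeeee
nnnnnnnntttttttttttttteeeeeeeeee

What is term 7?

Reading off run lengths: n runs 2, 4, 6, 8; t runs 5, 8, 11, 14; e runs 4, 6, 8, 10 — each is linear in n (n = 1, 2, …).
Setting n = 7 gives 14, 23, 16 characters in each block.

nnnnnnnnnnnnnnttttttttttttttttttttttteeeeeeeeeeeeeeee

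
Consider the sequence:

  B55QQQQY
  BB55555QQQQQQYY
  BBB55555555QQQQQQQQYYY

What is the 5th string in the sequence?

Reading off run lengths: B runs 1, 2, 3; 5 runs 2, 5, 8; Q runs 4, 6, 8; Y runs 1, 2, 3 — each is linear in n (n = 1, 2, …).
For term 5, n = 5, so the run lengths are 5, 14, 12, 5.

BBBBB55555555555555QQQQQQQQQQQQYYYYY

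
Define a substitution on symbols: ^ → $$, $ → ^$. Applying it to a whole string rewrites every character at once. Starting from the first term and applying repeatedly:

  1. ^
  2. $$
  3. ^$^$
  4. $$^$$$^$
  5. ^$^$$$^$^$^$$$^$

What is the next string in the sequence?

Applying the rule to each of the 16 symbols of ^$^$$$^$^$^$$$^$ gives the pieces $$ ^$ $$ ^$ ^$ ^$ $$ ^$ $$ ^$ $$ ^$ ^$ ^$ $$ ^$, which concatenate to the answer.

$$^$$$^$^$^$$$^$$$^$$$^$^$^$$$^$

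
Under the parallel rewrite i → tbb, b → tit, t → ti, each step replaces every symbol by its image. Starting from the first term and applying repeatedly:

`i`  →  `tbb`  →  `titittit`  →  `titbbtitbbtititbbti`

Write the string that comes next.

titbbtitittittitbbtitittittitbbtitbbtitittittitbb

Replace each of the 19 characters of titbbtitbbtititbbti in place — ti tbb ti tit tit ti tbb ti tit tit ti tbb ti tbb ti tit tit ti tbb — and concatenate.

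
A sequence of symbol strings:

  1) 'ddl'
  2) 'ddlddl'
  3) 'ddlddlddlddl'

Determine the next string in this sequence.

s(k+1) = s(k)·s(k) — each term doubles the last.
One more doubling of ddlddlddlddl gives the answer.

ddlddlddlddlddlddlddlddl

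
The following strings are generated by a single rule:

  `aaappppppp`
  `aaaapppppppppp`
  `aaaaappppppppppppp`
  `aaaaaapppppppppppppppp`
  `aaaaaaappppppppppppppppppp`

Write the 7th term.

aaaaaaaaappppppppppppppppppppppppp

Term n consists of n+1 a's, followed by 3n+1 p's, where the shown terms are n = 2, 3, 4, 5, 6.
For term 7, n = 8, so the run lengths are 9, 25.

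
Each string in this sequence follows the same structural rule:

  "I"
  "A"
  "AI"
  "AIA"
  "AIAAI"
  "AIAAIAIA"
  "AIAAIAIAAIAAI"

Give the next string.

Each term (from the third on) is the previous term followed by the one before it: term 3 = A·I = AI.
So term 8 is AIAAIAIAAIAAI·AIAAIAIA.

AIAAIAIAAIAAIAIAAIAIA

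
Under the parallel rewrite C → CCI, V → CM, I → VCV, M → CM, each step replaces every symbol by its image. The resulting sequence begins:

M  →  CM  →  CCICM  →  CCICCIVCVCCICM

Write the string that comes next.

CCICCIVCVCCICCIVCVCMCCICMCCICCIVCVCCICM

Replace each of the 14 characters of CCICCIVCVCCICM in place — CCI CCI VCV CCI CCI VCV CM CCI CM CCI CCI VCV CCI CM — and concatenate.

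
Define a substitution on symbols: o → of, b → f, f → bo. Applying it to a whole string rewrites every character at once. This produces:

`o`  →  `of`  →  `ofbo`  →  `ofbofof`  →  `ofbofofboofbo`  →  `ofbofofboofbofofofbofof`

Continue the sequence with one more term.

Rewriting the 23 symbols of ofbofofboofbofofofbofof one by one yields of bo f of bo of bo f of of bo f of bo of bo of bo f of bo of bo; concatenated:

ofbofofboofbofofofbofofboofboofbofofboofbo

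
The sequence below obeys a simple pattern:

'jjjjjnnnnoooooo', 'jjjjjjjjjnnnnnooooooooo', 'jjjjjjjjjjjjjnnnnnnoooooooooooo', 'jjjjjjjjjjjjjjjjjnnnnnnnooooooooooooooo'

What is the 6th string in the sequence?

jjjjjjjjjjjjjjjjjjjjjjjjjnnnnnnnnnooooooooooooooooooooo

Reading off run lengths: j runs 5, 9, 13, 17; n runs 4, 5, 6, 7; o runs 6, 9, 12, 15 — each is linear in n (n = 1, 2, …).
For term 6, n = 6, so the run lengths are 25, 9, 21.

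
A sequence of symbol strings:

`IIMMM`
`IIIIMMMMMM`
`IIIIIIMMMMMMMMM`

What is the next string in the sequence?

Each string has the form I^{2n} M^{3n} (n = 1, 2, …).
Setting n = 4 gives 8, 12 characters in each block.

IIIIIIIIMMMMMMMMMMMM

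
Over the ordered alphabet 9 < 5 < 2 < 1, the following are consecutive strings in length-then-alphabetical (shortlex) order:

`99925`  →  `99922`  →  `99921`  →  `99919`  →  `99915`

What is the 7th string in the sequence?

99911

Continuing the enumeration 2 steps past 99915: 99915 → 99912 → (answer).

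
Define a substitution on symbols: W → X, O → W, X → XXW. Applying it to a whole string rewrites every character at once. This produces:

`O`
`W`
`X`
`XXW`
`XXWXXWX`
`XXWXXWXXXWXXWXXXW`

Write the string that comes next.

φ(XXWXXWXXXWXXWXXXW) expands symbol-by-symbol to XXW XXW X XXW XXW X XXW XXW XXW X XXW XXW X XXW XXW XXW X; joining the 17 pieces gives the next term.

XXWXXWXXXWXXWXXXWXXWXXWXXXWXXWXXXWXXWXXWX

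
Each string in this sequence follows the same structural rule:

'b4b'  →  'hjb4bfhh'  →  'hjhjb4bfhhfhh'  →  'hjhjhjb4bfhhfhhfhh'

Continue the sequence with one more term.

hjhjhjhjb4bfhhfhhfhhfhh

Each term wraps the previous one in hj on the left and fhh on the right.
So the next term is hj·hjhjhjb4bfhhfhhfhh·fhh.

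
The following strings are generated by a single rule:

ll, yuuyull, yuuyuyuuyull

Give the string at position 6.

yuuyuyuuyuyuuyuyuuyuyuuyull

Each term is the previous one with yuuyu prepended.
From yuuyuyuuyull, 3 further steps: yuuyuyuuyull → yuuyuyuuyuyuuyull → yuuyuyuuyuyuuyuyuuyull → (answer).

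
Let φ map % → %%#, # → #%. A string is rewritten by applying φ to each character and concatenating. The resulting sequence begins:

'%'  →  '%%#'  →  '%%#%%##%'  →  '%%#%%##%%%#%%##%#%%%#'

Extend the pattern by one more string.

%%#%%##%%%#%%##%#%%%#%%#%%##%%%#%%##%#%%%##%%%#%%#%%##%

Applying the rule to each of the 21 symbols of %%#%%##%%%#%%##%#%%%# gives the pieces %%# %%# #% %%# %%# #% #% %%# %%# %%# #% %%# %%# #% #% %%# #% %%# %%# %%# #%, which concatenate to the answer.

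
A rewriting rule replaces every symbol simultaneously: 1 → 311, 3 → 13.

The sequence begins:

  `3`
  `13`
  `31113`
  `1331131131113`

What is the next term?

3111313311311133113111331131131113

Applying the rule to each of the 13 symbols of 1331131131113 gives the pieces 311 13 13 311 311 13 311 311 13 311 311 311 13, which concatenate to the answer.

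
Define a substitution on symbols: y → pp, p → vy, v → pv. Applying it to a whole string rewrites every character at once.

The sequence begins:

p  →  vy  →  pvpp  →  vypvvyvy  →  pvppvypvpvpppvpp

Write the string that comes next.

φ(pvppvypvpvpppvpp) expands symbol-by-symbol to vy pv vy vy pv pp vy pv vy pv vy vy vy pv vy vy; joining the 16 pieces gives the next term.

vypvvyvypvppvypvvypvvyvyvypvvyvy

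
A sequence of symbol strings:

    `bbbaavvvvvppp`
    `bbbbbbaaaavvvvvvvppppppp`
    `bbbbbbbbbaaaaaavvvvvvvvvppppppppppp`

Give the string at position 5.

Term n consists of 3n b's, followed by 2n a's, followed by 2n+3 v's, followed by 4n-1 p's (n = 1, 2, …).
At n = 5 the blocks have lengths 15, 10, 13, 19.

bbbbbbbbbbbbbbbaaaaaaaaaavvvvvvvvvvvvvppppppppppppppppppp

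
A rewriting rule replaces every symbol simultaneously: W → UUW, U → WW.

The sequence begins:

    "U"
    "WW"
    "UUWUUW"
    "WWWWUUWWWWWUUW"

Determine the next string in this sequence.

UUWUUWUUWUUWWWWWUUWUUWUUWUUWUUWWWWWUUW

φ(WWWWUUWWWWWUUW) expands symbol-by-symbol to UUW UUW UUW UUW WW WW UUW UUW UUW UUW UUW WW WW UUW; joining the 14 pieces gives the next term.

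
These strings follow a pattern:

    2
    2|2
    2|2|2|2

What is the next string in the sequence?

Every step duplicates the string with '|' between the halves.
Doubling 2|2|2|2 with '|' between the halves:

2|2|2|2|2|2|2|2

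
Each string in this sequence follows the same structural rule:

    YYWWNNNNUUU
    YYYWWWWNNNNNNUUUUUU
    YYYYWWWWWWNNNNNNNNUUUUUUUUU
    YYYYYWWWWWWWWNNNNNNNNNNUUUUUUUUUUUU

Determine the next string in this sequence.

YYYYYYWWWWWWWWWWNNNNNNNNNNNNUUUUUUUUUUUUUUU

Term n consists of n+1 Y's, followed by 2n W's, followed by 2n+2 N's, followed by 3n U's (n = 1, 2, …).
At n = 5 the blocks have lengths 6, 10, 12, 15.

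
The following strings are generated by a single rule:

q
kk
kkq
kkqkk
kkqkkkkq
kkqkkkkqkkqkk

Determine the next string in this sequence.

kkqkkkkqkkqkkkkqkkkkq

From term 3 onward, concatenate the last term with the second-to-last: kk·q = kkq, kkq·kk = kkqkk, …
So term 7 is kkqkkkkqkkqkk·kkqkkkkq.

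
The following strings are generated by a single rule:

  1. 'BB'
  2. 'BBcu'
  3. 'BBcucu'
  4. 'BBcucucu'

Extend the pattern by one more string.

Every step adds cu to the end: s(k+1) = s(k)·cu.
So the next term is BBcucucu·cu.

BBcucucucu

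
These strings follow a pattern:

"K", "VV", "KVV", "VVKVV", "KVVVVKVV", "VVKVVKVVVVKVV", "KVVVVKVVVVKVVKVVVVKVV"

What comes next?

This is a Fibonacci-style word recurrence s(k) = s(k−2)·s(k−1): e.g. K·VV = KVV.
So term 8 is VVKVVKVVVVKVV·KVVVVKVVVVKVVKVVVVKVV.

VVKVVKVVVVKVVKVVVVKVVVVKVVKVVVVKVV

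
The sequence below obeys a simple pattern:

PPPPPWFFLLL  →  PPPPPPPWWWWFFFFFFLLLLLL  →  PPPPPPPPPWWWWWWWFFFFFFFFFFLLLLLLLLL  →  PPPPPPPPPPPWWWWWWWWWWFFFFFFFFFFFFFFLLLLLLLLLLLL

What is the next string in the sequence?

PPPPPPPPPPPPPWWWWWWWWWWWWWFFFFFFFFFFFFFFFFFFLLLLLLLLLLLLLLL

Each string has the form P^{2n+3} W^{3n-2} F^{4n-2} L^{3n} (n = 1, 2, …).
Setting n = 5 gives 13, 13, 18, 15 characters in each block.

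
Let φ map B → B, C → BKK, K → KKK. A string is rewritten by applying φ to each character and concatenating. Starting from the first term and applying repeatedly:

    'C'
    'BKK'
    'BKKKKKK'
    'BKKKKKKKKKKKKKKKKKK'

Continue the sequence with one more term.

BKKKKKKKKKKKKKKKKKKKKKKKKKKKKKKKKKKKKKKKKKKKKKKKKKKKKKK

φ(BKKKKKKKKKKKKKKKKKK) expands symbol-by-symbol to B KKK KKK KKK KKK KKK KKK KKK KKK KKK KKK KKK KKK KKK KKK KKK KKK KKK KKK; joining the 19 pieces gives the next term.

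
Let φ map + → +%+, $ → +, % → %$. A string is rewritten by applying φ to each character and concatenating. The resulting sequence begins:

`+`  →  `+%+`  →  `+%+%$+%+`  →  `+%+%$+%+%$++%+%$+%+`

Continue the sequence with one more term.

Rewriting the 19 symbols of +%+%$+%+%$++%+%$+%+ one by one yields +%+ %$ +%+ %$ + +%+ %$ +%+ %$ + +%+ +%+ %$ +%+ %$ + +%+ %$ +%+; concatenated:

+%+%$+%+%$++%+%$+%+%$++%++%+%$+%+%$++%+%$+%+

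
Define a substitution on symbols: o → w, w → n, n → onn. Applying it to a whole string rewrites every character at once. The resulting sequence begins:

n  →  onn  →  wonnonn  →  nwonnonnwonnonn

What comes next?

Replace each of the 15 characters of nwonnonnwonnonn in place — onn n w onn onn w onn onn n w onn onn w onn onn — and concatenate.

onnnwonnonnwonnonnnwonnonnwonnonn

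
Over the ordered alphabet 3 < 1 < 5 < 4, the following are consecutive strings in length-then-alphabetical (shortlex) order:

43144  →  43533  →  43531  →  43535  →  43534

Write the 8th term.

Continuing the enumeration 3 steps past 43534: 43534 → 43513 → 43511 → (answer).

43515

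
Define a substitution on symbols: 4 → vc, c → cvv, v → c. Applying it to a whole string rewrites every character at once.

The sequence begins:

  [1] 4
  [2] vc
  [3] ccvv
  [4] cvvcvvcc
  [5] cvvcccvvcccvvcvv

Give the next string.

Applying the rule to each of the 16 symbols of cvvcccvvcccvvcvv gives the pieces cvv c c cvv cvv cvv c c cvv cvv cvv c c cvv c c, which concatenate to the answer.

cvvcccvvcvvcvvcccvvcvvcvvcccvvcc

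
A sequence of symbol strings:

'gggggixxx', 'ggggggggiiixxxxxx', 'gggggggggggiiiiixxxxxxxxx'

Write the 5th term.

Term n consists of 3n+2 g's, followed by 2n-1 i's, followed by 3n x's (n = 1, 2, …).
For term 5, n = 5, so the run lengths are 17, 9, 15.

gggggggggggggggggiiiiiiiiixxxxxxxxxxxxxxx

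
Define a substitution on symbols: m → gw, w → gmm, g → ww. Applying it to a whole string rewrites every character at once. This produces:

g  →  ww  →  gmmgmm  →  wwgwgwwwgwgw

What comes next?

Expanding wwgwgwwwgwgw: w→gmm, w→gmm, g→ww, w→gmm, g→ww, w→gmm, w→gmm, w→gmm, g→ww, w→gmm, g→ww, w→gmm. Concatenated: gmm gmm ww gmm ww gmm gmm gmm ww gmm ww gmm.

gmmgmmwwgmmwwgmmgmmgmmwwgmmwwgmm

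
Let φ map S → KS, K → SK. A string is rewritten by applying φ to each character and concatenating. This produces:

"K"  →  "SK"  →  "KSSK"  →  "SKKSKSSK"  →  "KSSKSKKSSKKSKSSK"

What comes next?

Rewriting the 16 symbols of KSSKSKKSSKKSKSSK one by one yields SK KS KS SK KS SK SK KS KS SK SK KS SK KS KS SK; concatenated:

SKKSKSSKKSSKSKKSKSSKSKKSSKKSKSSK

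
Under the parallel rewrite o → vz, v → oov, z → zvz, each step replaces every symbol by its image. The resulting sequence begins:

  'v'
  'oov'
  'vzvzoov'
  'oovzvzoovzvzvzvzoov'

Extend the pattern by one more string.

Rewriting the 19 symbols of oovzvzoovzvzvzvzoov one by one yields vz vz oov zvz oov zvz vz vz oov zvz oov zvz oov zvz oov zvz vz vz oov; concatenated:

vzvzoovzvzoovzvzvzvzoovzvzoovzvzoovzvzoovzvzvzvzoov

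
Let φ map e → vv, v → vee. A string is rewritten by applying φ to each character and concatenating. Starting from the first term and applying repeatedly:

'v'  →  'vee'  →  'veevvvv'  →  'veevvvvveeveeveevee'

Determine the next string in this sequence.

φ(veevvvvveeveeveevee) expands symbol-by-symbol to vee vv vv vee vee vee vee vee vv vv vee vv vv vee vv vv vee vv vv; joining the 19 pieces gives the next term.

veevvvvveeveeveeveeveevvvvveevvvvveevvvvveevvvv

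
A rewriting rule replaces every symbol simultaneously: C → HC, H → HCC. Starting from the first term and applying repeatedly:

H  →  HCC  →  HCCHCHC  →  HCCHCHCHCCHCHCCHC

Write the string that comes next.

Rewriting the 17 symbols of HCCHCHCHCCHCHCCHC one by one yields HCC HC HC HCC HC HCC HC HCC HC HC HCC HC HCC HC HC HCC HC; concatenated:

HCCHCHCHCCHCHCCHCHCCHCHCHCCHCHCCHCHCHCCHC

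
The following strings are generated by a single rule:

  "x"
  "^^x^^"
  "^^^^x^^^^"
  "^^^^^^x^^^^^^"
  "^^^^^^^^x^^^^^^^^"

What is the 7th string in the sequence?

^^^^^^^^^^^^x^^^^^^^^^^^^

Each term wraps the previous one in ^^ on the left and ^^ on the right.
From ^^^^^^^^x^^^^^^^^, 2 further steps: ^^^^^^^^x^^^^^^^^ → ^^^^^^^^^^x^^^^^^^^^^ → (answer).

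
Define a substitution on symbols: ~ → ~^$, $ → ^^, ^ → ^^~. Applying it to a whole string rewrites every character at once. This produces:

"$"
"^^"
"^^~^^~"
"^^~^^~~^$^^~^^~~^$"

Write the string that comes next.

Replace each of the 18 characters of ^^~^^~~^$^^~^^~~^$ in place — ^^~ ^^~ ~^$ ^^~ ^^~ ~^$ ~^$ ^^~ ^^ ^^~ ^^~ ~^$ ^^~ ^^~ ~^$ ~^$ ^^~ ^^ — and concatenate.

^^~^^~~^$^^~^^~~^$~^$^^~^^^^~^^~~^$^^~^^~~^$~^$^^~^^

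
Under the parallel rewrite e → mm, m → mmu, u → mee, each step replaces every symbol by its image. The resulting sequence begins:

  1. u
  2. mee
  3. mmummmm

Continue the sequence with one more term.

Expanding mmummmm: m→mmu, m→mmu, u→mee, m→mmu, m→mmu, m→mmu, m→mmu. Concatenated: mmu mmu mee mmu mmu mmu mmu.

mmummumeemmummummummu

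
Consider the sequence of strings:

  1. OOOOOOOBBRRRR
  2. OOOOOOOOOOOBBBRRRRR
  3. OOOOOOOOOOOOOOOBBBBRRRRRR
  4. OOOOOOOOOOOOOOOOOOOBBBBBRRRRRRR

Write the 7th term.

Each string has the form O^{4n+3} B^{n+1} R^{n+3} (n = 1, 2, …).
At n = 7 the blocks have lengths 31, 8, 10.

OOOOOOOOOOOOOOOOOOOOOOOOOOOOOOOBBBBBBBBRRRRRRRRRR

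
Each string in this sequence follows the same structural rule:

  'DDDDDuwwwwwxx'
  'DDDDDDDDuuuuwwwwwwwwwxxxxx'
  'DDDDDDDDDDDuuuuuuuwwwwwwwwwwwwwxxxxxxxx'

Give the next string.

DDDDDDDDDDDDDDuuuuuuuuuuwwwwwwwwwwwwwwwwwxxxxxxxxxxx

Each string has the form D^{3n+2} u^{3n-2} w^{4n+1} x^{3n-1} (n = 1, 2, …).
Setting n = 4 gives 14, 10, 17, 11 characters in each block.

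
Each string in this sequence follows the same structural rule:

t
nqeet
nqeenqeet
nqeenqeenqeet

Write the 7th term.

Each term is the previous one with nqee prepended.
From nqeenqeenqeet, 3 further steps: nqeenqeenqeet → nqeenqeenqeenqeet → nqeenqeenqeenqeenqeet → (answer).

nqeenqeenqeenqeenqeenqeet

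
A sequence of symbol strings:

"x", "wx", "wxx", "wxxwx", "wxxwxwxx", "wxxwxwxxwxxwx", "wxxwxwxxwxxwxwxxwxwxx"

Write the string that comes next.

From term 3 onward, concatenate the last term with the second-to-last: wx·x = wxx, wxx·wx = wxxwx, …
The next term joins wxxwxwxxwxxwxwxxwxwxx and wxxwxwxxwxxwx.

wxxwxwxxwxxwxwxxwxwxxwxxwxwxxwxxwx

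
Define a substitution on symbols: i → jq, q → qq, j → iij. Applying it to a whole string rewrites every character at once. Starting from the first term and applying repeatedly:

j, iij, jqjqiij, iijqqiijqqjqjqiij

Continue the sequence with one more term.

jqjqiijqqqqjqjqiijqqqqiijqqiijqqjqjqiij

φ(iijqqiijqqjqjqiij) expands symbol-by-symbol to jq jq iij qq qq jq jq iij qq qq iij qq iij qq jq jq iij; joining the 17 pieces gives the next term.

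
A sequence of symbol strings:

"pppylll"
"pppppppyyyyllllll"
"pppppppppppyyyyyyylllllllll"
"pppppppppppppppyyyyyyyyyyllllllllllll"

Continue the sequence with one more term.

pppppppppppppppppppyyyyyyyyyyyyylllllllllllllll

Each string has the form p^{4n-1} y^{3n-2} l^{3n} (n = 1, 2, …).
At n = 5 the blocks have lengths 19, 13, 15.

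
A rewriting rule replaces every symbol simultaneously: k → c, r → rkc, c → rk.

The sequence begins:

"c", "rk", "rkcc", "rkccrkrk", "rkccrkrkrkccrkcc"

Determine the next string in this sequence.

Replace each of the 16 characters of rkccrkrkrkccrkcc in place — rkc c rk rk rkc c rkc c rkc c rk rk rkc c rk rk — and concatenate.

rkccrkrkrkccrkccrkccrkrkrkccrkrk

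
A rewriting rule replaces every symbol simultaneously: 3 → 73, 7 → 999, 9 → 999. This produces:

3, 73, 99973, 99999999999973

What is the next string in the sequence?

Rewriting the 14 symbols of 99999999999973 one by one yields 999 999 999 999 999 999 999 999 999 999 999 999 999 73; concatenated:

99999999999999999999999999999999999999973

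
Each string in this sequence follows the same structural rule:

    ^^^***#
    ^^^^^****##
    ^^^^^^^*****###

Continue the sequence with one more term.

^^^^^^^^^******####

Term n consists of 2n-1 ^'s, followed by n+1 *'s, followed by n-1 #'s, where the shown terms are n = 2, 3, 4.
At n = 5 the blocks have lengths 9, 6, 4.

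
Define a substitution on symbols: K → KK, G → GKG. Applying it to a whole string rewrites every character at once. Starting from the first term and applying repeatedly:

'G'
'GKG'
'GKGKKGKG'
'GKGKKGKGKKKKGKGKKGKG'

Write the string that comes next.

Applying the rule to each of the 20 symbols of GKGKKGKGKKKKGKGKKGKG gives the pieces GKG KK GKG KK KK GKG KK GKG KK KK KK KK GKG KK GKG KK KK GKG KK GKG, which concatenate to the answer.

GKGKKGKGKKKKGKGKKGKGKKKKKKKKGKGKKGKGKKKKGKGKKGKG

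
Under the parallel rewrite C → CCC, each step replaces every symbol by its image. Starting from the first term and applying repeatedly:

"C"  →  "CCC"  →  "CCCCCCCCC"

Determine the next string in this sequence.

CCCCCCCCCCCCCCCCCCCCCCCCCCC

Expanding CCCCCCCCC: C→CCC, C→CCC, C→CCC, C→CCC, C→CCC, C→CCC, C→CCC, C→CCC, C→CCC. Concatenated: CCC CCC CCC CCC CCC CCC CCC CCC CCC.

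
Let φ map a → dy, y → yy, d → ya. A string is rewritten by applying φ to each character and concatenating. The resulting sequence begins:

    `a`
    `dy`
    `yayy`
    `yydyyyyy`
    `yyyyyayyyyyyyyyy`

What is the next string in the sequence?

yyyyyyyyyydyyyyyyyyyyyyyyyyyyyyy

Applying the rule to each of the 16 symbols of yyyyyayyyyyyyyyy gives the pieces yy yy yy yy yy dy yy yy yy yy yy yy yy yy yy yy, which concatenate to the answer.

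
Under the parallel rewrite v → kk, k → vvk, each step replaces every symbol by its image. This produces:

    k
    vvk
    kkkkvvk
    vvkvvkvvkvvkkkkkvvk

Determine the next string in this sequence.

Rewriting the 19 symbols of vvkvvkvvkvvkkkkkvvk one by one yields kk kk vvk kk kk vvk kk kk vvk kk kk vvk vvk vvk vvk vvk kk kk vvk; concatenated:

kkkkvvkkkkkvvkkkkkvvkkkkkvvkvvkvvkvvkvvkkkkkvvk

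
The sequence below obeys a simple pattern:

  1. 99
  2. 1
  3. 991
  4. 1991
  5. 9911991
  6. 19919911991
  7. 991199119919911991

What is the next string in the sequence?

19919911991991199119919911991

Each term (from the third on) is the two preceding terms concatenated in order: term 3 = 99·1 = 991.
The next term joins 19919911991 and 991199119919911991.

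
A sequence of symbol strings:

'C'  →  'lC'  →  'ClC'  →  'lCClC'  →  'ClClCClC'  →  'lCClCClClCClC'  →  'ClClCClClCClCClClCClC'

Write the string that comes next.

lCClCClClCClCClClCClClCClCClClCClC

From term 3 onward, concatenate the second-to-last term with the last: C·lC = ClC, lC·ClC = lCClC, …
So term 8 is lCClCClClCClC·ClClCClClCClCClClCClC.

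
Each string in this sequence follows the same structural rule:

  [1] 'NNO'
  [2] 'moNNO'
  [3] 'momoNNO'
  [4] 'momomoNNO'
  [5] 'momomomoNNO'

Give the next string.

momomomomoNNO

Each term is the previous one with mo prepended.
One more step from momomomoNNO gives the answer.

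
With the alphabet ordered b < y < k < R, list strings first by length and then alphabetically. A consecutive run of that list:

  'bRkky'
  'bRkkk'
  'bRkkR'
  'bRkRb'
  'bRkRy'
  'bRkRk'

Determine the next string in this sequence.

The successor of bRkRk increments the rightmost position that isn't already R and resets every position after it to b.

bRkRR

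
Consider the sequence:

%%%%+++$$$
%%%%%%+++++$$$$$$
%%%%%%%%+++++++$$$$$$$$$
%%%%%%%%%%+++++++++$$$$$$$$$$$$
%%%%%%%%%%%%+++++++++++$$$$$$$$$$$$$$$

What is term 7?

%%%%%%%%%%%%%%%%+++++++++++++++$$$$$$$$$$$$$$$$$$$$$

Reading off run lengths: % runs 4, 6, 8, 10, 12; + runs 3, 5, 7, 9, 11; $ runs 3, 6, 9, 12, 15 — each is linear in n (n = 1, 2, …).
For term 7, n = 7, so the run lengths are 16, 15, 21.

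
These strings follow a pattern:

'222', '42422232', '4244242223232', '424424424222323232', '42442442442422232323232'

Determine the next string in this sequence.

Each term wraps the previous one in 424 on the left and 32 on the right.
Applying this once more to 42442442442422232323232:

4244244244244242223232323232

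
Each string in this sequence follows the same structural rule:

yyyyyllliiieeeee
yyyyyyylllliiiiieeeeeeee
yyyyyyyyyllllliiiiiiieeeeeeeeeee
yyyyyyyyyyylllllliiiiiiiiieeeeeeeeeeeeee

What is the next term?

Term n consists of 2n+1 y's, followed by n+1 l's, followed by 2n-1 i's, followed by 3n-1 e's, where the shown terms are n = 2, 3, 4, 5.
Setting n = 6 gives 13, 7, 11, 17 characters in each block.

yyyyyyyyyyyyyllllllliiiiiiiiiiieeeeeeeeeeeeeeeee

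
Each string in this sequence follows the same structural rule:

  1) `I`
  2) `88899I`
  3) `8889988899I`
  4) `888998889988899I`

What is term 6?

Every step adds 88899 at the front: s(k+1) = 88899·s(k).
From 888998889988899I, 2 further steps: 888998889988899I → 88899888998889988899I → (answer).

8889988899888998889988899I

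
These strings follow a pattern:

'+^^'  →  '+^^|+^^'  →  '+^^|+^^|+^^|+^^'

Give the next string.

s(k+1) = s(k)·|·s(k) — each term doubles the last with '|' between the halves.
One more doubling of +^^|+^^|+^^|+^^ gives the answer.

+^^|+^^|+^^|+^^|+^^|+^^|+^^|+^^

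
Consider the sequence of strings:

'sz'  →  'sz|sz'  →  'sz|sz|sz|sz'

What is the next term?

sz|sz|sz|sz|sz|sz|sz|sz

Each string is two copies of the previous one joined by '|'.
So the next term is two copies of sz|sz|sz|sz with '|' between the halves.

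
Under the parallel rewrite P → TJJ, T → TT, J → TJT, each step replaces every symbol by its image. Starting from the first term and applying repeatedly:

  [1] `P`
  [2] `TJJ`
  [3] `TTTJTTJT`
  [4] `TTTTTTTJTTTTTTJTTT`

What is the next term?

Rewriting the 18 symbols of TTTTTTTJTTTTTTJTTT one by one yields TT TT TT TT TT TT TT TJT TT TT TT TT TT TT TJT TT TT TT; concatenated:

TTTTTTTTTTTTTTTJTTTTTTTTTTTTTTJTTTTTTT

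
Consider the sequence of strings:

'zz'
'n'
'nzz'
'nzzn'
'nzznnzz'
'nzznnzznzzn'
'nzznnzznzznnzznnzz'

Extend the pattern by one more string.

nzznnzznzznnzznnzznzznnzznzzn

This is a Fibonacci-style word recurrence s(k) = s(k−1)·s(k−2): e.g. n·zz = nzz.
The next term joins nzznnzznzznnzznnzz and nzznnzznzzn.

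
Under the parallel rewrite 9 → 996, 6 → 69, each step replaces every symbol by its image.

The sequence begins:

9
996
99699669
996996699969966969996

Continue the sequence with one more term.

Rewriting the 21 symbols of 996996699969966969996 one by one yields 996 996 69 996 996 69 69 996 996 996 69 996 996 69 69 996 69 996 996 996 69; concatenated:

9969966999699669699969969966999699669699966999699699669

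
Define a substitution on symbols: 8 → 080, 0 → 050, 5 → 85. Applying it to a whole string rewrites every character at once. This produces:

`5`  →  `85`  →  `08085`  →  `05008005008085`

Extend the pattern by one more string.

Applying the rule to each of the 14 symbols of 05008005008085 gives the pieces 050 85 050 050 080 050 050 85 050 050 080 050 080 85, which concatenate to the answer.

050850500500800500508505005008005008085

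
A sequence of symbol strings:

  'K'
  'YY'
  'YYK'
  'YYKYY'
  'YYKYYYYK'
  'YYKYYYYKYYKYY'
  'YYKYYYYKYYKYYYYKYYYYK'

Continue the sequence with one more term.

This is a Fibonacci-style word recurrence s(k) = s(k−1)·s(k−2): e.g. YY·K = YYK.
So term 8 is YYKYYYYKYYKYYYYKYYYYK·YYKYYYYKYYKYY.

YYKYYYYKYYKYYYYKYYYYKYYKYYYYKYYKYY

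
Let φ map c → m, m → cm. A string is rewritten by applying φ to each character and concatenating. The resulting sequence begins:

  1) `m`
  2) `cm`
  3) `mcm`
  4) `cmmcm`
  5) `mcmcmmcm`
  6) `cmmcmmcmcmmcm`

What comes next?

Rewriting the 13 symbols of cmmcmmcmcmmcm one by one yields m cm cm m cm cm m cm m cm cm m cm; concatenated:

mcmcmmcmcmmcmmcmcmmcm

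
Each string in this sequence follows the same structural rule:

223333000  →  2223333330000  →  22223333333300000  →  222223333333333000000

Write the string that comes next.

Each string has the form 2^{n} 3^{2n} 0^{n+1}, where the shown terms are n = 2, 3, 4, 5.
At n = 6 the blocks have lengths 6, 12, 7.

2222223333333333330000000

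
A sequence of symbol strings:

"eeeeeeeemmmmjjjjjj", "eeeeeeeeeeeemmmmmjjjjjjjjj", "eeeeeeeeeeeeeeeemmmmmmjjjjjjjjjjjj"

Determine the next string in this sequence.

eeeeeeeeeeeeeeeeeeeemmmmmmmjjjjjjjjjjjjjjj

Reading off run lengths: e runs 8, 12, 16; m runs 4, 5, 6; j runs 6, 9, 12 — each is linear in n, where the shown terms are n = 2, 3, 4.
For the next term, n = 5, so the run lengths are 20, 7, 15.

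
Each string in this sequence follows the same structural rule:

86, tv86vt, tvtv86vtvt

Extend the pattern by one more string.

s(k+1) = tv·s(k)·vt, so each term gains tv as a prefix and vt as a suffix.
One more step from tvtv86vtvt gives the answer.

tvtvtv86vtvtvt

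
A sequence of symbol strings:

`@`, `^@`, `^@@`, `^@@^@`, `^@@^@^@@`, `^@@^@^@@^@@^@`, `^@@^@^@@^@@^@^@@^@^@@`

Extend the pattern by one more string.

Each term (from the third on) is the previous term followed by the one before it: term 3 = ^@·@ = ^@@.
Continuing: ^@@^@^@@^@@^@^@@^@^@@ · ^@@^@^@@^@@^@ gives term 8.

^@@^@^@@^@@^@^@@^@^@@^@@^@^@@^@@^@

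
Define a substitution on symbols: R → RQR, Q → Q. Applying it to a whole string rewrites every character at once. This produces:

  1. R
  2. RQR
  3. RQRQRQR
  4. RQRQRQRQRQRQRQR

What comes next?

Replace each of the 15 characters of RQRQRQRQRQRQRQR in place — RQR Q RQR Q RQR Q RQR Q RQR Q RQR Q RQR Q RQR — and concatenate.

RQRQRQRQRQRQRQRQRQRQRQRQRQRQRQR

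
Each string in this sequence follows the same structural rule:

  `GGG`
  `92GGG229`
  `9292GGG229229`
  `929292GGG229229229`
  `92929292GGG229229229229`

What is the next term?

s(k+1) = 92·s(k)·229, so each term gains 92 as a prefix and 229 as a suffix.
So the next term is 92·92929292GGG229229229229·229.

9292929292GGG229229229229229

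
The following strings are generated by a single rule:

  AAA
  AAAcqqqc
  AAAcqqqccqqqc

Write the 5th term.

Each term is the previous one with cqqqc appended.
From AAAcqqqccqqqc, 2 further steps: AAAcqqqccqqqc → AAAcqqqccqqqccqqqc → (answer).

AAAcqqqccqqqccqqqccqqqc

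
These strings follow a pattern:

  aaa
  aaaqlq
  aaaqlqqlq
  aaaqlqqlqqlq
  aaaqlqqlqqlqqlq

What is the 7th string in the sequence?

The strings grow by a fixed suffix qlq each time.
From aaaqlqqlqqlqqlq, 2 further steps: aaaqlqqlqqlqqlq → aaaqlqqlqqlqqlqqlq → (answer).

aaaqlqqlqqlqqlqqlqqlq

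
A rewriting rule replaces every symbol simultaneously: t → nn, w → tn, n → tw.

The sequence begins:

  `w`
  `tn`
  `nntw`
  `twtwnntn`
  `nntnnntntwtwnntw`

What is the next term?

Rewriting the 16 symbols of nntnnntntwtwnntw one by one yields tw tw nn tw tw tw nn tw nn tn nn tn tw tw nn tn; concatenated:

twtwnntwtwtwnntwnntnnntntwtwnntn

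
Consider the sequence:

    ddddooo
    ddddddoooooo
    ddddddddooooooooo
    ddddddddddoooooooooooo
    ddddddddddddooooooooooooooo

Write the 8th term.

Reading off run lengths: d runs 4, 6, 8, 10, 12; o runs 3, 6, 9, 12, 15 — each is linear in n (n = 1, 2, …).
At n = 8 the blocks have lengths 18, 24.

ddddddddddddddddddoooooooooooooooooooooooo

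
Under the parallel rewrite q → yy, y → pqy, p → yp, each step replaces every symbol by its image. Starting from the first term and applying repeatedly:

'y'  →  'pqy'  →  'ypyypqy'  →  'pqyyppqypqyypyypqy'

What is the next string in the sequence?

ypyypqypqyypypyypqyypyypqypqyyppqypqyypyypqy

φ(pqyyppqypqyypyypqy) expands symbol-by-symbol to yp yy pqy pqy yp yp yy pqy yp yy pqy pqy yp pqy pqy yp yy pqy; joining the 18 pieces gives the next term.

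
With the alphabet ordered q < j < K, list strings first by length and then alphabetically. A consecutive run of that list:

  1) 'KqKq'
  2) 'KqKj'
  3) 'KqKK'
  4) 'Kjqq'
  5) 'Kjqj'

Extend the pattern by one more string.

KjqK

Find the rightmost character of Kjqj below K, bump it to the next letter, and reset everything to its right to q.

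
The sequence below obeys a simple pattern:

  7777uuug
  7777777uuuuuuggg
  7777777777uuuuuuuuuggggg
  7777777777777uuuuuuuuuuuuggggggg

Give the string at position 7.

7777777777777777777777uuuuuuuuuuuuuuuuuuuuuggggggggggggg

The n-th term is 3n+1 7's then 3n u's then 2n-1 g's (n = 1, 2, …).
Setting n = 7 gives 22, 21, 13 characters in each block.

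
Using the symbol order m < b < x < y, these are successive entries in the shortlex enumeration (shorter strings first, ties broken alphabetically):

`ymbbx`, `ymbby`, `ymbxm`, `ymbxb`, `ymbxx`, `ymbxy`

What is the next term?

ymbym

Find the rightmost character of ymbxy below y, bump it to the next letter, and reset everything to its right to m.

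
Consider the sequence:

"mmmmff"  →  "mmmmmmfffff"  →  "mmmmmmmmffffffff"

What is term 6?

Reading off run lengths: m runs 4, 6, 8; f runs 2, 5, 8 — each is linear in n (n = 1, 2, …).
Setting n = 6 gives 14, 17 characters in each block.

mmmmmmmmmmmmmmfffffffffffffffff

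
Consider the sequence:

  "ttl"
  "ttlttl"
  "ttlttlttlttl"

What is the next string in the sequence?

Each string is two copies of the previous one concatenated.
So the next term is two copies of ttlttlttlttl.

ttlttlttlttlttlttlttlttl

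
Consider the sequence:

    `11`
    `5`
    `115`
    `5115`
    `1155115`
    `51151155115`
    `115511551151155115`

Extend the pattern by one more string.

51151155115115511551151155115

Each term (from the third on) is the two preceding terms concatenated in order: term 3 = 11·5 = 115.
The next term joins 51151155115 and 115511551151155115.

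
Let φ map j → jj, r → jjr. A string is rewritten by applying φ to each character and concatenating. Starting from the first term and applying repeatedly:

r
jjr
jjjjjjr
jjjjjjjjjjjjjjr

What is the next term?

Rewriting the 15 symbols of jjjjjjjjjjjjjjr one by one yields jj jj jj jj jj jj jj jj jj jj jj jj jj jj jjr; concatenated:

jjjjjjjjjjjjjjjjjjjjjjjjjjjjjjr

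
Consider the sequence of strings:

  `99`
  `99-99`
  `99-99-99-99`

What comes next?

s(k+1) = s(k)·-·s(k) — each term doubles the last with '-' between the halves.
Doubling 99-99-99-99 with '-' between the halves:

99-99-99-99-99-99-99-99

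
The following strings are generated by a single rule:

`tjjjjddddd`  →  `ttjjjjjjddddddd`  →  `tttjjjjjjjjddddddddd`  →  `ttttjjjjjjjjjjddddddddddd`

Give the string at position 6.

Term n consists of n-1 t's, followed by 2n j's, followed by 2n+1 d's, where the shown terms are n = 2, 3, 4, 5.
At n = 7 the blocks have lengths 6, 14, 15.

ttttttjjjjjjjjjjjjjjddddddddddddddd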